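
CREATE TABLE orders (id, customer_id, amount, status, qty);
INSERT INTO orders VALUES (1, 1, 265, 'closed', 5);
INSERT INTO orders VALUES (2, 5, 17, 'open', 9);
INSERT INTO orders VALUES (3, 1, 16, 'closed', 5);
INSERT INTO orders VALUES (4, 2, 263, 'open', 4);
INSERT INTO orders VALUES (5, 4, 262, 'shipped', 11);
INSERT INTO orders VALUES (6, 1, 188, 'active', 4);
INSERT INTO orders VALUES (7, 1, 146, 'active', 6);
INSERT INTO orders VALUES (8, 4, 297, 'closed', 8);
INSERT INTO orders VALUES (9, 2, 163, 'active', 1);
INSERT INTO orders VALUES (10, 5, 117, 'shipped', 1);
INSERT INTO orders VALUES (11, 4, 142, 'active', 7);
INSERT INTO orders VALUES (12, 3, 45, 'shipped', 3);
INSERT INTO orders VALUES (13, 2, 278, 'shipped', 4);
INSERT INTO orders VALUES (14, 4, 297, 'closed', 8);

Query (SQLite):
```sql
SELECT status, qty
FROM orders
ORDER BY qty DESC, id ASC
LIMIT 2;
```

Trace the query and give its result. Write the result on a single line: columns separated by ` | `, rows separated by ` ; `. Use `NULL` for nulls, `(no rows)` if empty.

shipped | 11 ; open | 9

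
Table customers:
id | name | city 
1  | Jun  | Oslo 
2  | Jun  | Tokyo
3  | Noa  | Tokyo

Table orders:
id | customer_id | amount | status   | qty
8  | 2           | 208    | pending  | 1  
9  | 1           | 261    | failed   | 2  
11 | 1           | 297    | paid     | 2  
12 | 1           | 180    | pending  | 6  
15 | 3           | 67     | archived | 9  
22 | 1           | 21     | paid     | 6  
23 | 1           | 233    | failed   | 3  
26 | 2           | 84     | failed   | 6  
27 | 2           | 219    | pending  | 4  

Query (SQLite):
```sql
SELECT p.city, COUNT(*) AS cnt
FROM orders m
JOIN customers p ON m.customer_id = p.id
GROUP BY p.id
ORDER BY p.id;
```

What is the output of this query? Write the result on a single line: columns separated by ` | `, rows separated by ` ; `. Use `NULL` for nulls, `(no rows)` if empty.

Oslo | 5 ; Tokyo | 3 ; Tokyo | 1

Join each orders row to its customers via customer_id.
Group joined rows by customers.id; compute COUNT(*) per group.
  1: ids {9, 11, 12, 22, 23} → COUNT(*)=5
  2: ids {8, 26, 27} → COUNT(*)=3
  3: ids {15} → COUNT(*)=1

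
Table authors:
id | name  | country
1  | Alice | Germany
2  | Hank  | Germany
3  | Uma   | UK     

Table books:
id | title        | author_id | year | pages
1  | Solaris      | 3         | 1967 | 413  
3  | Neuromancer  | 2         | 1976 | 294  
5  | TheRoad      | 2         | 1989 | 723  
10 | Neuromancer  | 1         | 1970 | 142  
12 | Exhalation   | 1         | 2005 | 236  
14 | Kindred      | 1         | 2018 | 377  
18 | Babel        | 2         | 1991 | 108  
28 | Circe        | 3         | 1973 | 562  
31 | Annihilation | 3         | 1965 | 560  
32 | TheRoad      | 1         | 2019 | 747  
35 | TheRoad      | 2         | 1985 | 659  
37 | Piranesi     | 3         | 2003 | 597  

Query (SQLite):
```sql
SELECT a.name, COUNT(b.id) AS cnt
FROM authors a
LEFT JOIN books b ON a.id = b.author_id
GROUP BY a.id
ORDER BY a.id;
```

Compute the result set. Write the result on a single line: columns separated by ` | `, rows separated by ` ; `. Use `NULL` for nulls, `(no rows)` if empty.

LEFT JOIN keeps every authors row; unmatched ones get NULL for books columns.
Group by authors.id and compute COUNT(b.id). COUNT(col) of an all-NULL group is 0.
  1: ids {10, 12, 14, 32} → COUNT(b.id)=4
  2: ids {3, 5, 18, 35} → COUNT(b.id)=4
  3: ids {1, 28, 31, 37} → COUNT(b.id)=4

Alice | 4 ; Hank | 4 ; Uma | 4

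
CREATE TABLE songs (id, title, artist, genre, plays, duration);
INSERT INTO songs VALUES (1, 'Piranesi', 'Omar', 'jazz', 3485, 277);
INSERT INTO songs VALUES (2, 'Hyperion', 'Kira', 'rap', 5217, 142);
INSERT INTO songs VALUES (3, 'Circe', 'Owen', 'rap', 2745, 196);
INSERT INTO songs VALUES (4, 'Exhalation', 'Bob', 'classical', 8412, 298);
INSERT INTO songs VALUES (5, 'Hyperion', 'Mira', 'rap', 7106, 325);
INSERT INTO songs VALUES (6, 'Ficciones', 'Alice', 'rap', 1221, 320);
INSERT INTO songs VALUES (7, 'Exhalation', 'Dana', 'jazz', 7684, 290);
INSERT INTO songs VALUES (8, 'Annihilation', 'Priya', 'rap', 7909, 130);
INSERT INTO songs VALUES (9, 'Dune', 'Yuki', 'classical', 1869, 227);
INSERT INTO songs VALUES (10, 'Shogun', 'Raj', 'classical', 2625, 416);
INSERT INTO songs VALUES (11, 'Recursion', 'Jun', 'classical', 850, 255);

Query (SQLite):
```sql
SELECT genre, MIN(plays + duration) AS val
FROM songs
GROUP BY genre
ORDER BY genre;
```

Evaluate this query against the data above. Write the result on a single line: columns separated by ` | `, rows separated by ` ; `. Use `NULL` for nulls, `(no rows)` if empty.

classical | 1105 ; jazz | 3762 ; rap | 1541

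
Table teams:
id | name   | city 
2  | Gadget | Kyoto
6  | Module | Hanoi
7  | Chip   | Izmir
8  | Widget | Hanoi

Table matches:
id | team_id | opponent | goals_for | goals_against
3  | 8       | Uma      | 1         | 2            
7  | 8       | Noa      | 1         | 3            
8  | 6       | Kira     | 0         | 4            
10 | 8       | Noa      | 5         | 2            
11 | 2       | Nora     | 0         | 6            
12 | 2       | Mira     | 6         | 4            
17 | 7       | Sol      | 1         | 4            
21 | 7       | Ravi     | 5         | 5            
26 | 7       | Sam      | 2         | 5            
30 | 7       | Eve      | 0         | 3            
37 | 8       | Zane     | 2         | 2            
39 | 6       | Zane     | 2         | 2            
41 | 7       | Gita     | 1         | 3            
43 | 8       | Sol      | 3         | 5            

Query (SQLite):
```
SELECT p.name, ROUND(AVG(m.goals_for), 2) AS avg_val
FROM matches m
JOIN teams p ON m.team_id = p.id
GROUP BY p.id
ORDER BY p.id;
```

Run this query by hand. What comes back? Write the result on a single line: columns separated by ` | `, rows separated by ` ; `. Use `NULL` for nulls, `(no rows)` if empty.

Join each matches row to its teams via team_id.
Group joined rows by teams.id; compute ROUND(AVG(m.goals_for), 2) per group.
  2: ids {11, 12} → ROUND(AVG(m.goals_for), 2)=3
  6: ids {8, 39} → ROUND(AVG(m.goals_for), 2)=1
  7: ids {17, 21, 26, 30, 41} → ROUND(AVG(m.goals_for), 2)=1.8
  8: ids {3, 7, 10, 37, 43} → ROUND(AVG(m.goals_for), 2)=2.4

Gadget | 3 ; Module | 1 ; Chip | 1.8 ; Widget | 2.4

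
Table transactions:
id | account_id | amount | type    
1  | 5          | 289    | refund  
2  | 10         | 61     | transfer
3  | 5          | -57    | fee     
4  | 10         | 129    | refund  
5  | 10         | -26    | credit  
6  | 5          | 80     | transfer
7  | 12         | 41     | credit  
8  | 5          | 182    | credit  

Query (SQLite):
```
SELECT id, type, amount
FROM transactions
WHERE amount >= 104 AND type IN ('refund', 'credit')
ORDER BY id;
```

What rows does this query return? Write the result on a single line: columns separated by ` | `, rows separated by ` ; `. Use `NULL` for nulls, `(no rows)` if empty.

1 | refund | 289 ; 4 | refund | 129 ; 8 | credit | 182

amount >= 104: ids {1, 4, 8}
type IN ('refund', 'credit'): ids {1, 4, 5, 7, 8}
Combine with AND.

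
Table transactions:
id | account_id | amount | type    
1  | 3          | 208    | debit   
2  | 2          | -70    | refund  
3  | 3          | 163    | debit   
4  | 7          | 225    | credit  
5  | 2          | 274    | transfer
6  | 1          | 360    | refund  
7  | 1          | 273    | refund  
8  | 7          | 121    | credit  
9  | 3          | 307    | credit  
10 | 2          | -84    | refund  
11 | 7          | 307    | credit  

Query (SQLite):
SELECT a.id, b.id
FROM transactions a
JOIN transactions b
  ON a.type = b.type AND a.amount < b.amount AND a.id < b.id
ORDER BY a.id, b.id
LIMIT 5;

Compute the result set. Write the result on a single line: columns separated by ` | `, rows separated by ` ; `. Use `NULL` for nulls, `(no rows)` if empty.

2 | 6 ; 2 | 7 ; 4 | 9 ; 4 | 11 ; 8 | 9

Pairs (a,b) with same type, a.amount < b.amount, a.id < b.id.
type groups: credit:{4,8,9,11} debit:{1,3} refund:{2,6,7,10} transfer:{5}
Ordered by (a.id, b.id); first 5.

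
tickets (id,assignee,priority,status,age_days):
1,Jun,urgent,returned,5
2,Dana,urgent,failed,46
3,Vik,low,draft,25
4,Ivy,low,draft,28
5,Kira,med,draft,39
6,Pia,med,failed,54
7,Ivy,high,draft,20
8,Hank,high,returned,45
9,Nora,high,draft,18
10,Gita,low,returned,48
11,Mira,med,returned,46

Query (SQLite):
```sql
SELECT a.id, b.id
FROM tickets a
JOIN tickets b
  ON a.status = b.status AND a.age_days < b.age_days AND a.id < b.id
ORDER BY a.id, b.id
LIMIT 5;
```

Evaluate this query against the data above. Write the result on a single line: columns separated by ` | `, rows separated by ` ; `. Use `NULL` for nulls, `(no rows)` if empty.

Pairs (a,b) with same status, a.age_days < b.age_days, a.id < b.id.
status groups: draft:{3,4,5,7,9} failed:{2,6} returned:{1,8,10,11}
Ordered by (a.id, b.id); first 5.

1 | 8 ; 1 | 10 ; 1 | 11 ; 2 | 6 ; 3 | 4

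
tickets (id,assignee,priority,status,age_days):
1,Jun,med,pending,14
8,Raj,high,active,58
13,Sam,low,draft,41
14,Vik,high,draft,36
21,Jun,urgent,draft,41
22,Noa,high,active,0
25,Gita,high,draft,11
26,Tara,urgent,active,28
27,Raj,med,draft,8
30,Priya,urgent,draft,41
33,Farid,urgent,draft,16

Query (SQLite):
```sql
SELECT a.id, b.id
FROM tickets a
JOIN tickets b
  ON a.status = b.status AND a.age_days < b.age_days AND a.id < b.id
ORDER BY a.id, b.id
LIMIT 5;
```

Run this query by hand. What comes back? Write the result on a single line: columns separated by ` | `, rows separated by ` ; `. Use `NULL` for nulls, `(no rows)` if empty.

Pairs (a,b) with same status, a.age_days < b.age_days, a.id < b.id.
status groups: active:{8,22,26} draft:{13,14,21,25,27,30,33} pending:{1}
Ordered by (a.id, b.id); first 5.

14 | 21 ; 14 | 30 ; 22 | 26 ; 25 | 30 ; 25 | 33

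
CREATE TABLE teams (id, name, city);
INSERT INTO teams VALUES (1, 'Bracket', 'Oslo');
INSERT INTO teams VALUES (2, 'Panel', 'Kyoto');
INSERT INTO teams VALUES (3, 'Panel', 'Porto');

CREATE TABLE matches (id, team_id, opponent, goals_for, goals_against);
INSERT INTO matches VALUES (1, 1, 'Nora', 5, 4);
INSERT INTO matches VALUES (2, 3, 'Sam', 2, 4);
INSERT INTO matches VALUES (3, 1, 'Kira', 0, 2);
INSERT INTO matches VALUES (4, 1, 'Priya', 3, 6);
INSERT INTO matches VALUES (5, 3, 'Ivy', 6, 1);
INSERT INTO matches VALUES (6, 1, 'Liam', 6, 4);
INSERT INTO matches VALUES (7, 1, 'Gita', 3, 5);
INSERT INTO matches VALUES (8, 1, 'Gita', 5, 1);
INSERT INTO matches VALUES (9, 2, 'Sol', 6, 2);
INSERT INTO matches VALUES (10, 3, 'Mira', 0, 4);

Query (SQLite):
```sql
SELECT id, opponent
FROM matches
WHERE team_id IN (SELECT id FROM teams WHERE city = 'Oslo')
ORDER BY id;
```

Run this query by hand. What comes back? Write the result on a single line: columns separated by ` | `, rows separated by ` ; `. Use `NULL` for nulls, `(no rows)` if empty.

Inner query: teams.id where city = 'Oslo'.
Outer: keep matches rows whose team_id is in that set.
Inner query → {1}

1 | Nora ; 3 | Kira ; 4 | Priya ; 6 | Liam ; 7 | Gita ; 8 | Gita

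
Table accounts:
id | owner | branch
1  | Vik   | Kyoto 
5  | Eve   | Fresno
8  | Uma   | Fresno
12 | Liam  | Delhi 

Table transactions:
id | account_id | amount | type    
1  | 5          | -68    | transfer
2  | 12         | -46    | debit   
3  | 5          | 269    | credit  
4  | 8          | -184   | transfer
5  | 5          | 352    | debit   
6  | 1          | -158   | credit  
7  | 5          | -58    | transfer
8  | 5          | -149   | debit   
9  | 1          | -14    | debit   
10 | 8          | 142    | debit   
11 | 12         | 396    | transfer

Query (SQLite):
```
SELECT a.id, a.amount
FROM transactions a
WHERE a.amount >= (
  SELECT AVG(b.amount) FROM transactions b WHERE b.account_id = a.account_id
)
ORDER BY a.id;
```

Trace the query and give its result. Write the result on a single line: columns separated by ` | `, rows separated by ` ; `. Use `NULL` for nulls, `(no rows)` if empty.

For each transactions row a, compute AVG(amount) over rows sharing a.account_id.
Keep row a if a.amount >= that per-group AVG.
  account_id=1: AVG(amount) = -86.0
  account_id=5: AVG(amount) = 69.2
  account_id=8: AVG(amount) = -21.0
  account_id=12: AVG(amount) = 175.0

3 | 269 ; 5 | 352 ; 9 | -14 ; 10 | 142 ; 11 | 396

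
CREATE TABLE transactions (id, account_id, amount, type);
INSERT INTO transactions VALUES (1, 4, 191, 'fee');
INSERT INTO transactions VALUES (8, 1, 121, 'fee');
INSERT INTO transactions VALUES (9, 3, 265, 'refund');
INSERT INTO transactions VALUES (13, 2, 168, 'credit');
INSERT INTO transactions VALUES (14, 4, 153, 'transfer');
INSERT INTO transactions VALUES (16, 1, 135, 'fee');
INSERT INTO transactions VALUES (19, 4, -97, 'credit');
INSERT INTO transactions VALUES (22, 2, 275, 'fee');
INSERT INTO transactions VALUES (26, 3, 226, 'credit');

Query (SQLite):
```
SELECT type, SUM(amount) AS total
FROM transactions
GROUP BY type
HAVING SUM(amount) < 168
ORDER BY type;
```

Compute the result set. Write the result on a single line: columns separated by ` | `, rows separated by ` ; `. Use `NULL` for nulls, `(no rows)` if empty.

Partition transactions by type; compute SUM(amount) within each group.
HAVING: keep groups where SUM(amount) < 168.
  credit: ids {13, 19, 26} → SUM(amount)=297
  fee: ids {1, 8, 16, 22} → SUM(amount)=722
  refund: ids {9} → SUM(amount)=265
  transfer: ids {14} → SUM(amount)=153

transfer | 153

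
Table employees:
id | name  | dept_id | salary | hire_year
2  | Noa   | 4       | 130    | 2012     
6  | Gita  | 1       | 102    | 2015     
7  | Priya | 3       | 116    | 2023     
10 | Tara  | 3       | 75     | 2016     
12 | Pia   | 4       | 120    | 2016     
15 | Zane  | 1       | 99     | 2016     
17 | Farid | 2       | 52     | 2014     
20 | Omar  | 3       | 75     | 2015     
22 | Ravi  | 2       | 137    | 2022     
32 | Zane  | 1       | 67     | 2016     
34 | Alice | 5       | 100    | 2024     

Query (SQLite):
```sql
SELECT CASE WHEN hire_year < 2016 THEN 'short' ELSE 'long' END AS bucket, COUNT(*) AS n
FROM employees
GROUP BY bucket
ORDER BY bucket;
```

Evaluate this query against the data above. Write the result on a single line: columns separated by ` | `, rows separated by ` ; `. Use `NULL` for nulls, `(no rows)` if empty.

Bucket rows by hire_year < 2016 → 'short' else 'long'; count each bucket.

long | 7 ; short | 4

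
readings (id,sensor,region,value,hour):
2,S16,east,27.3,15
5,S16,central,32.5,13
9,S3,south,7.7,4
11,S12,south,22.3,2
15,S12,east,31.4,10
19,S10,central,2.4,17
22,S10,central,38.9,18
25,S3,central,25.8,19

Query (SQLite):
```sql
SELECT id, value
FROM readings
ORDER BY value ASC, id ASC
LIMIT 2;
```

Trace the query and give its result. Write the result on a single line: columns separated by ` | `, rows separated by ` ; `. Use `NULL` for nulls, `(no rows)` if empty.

Sort by value asc, tiebreak id asc: (2.4, id=19), (7.7, id=9), (22.3, id=11), (25.8, id=25), (27.3, id=2) …. Take first 2.

19 | 2.4 ; 9 | 7.7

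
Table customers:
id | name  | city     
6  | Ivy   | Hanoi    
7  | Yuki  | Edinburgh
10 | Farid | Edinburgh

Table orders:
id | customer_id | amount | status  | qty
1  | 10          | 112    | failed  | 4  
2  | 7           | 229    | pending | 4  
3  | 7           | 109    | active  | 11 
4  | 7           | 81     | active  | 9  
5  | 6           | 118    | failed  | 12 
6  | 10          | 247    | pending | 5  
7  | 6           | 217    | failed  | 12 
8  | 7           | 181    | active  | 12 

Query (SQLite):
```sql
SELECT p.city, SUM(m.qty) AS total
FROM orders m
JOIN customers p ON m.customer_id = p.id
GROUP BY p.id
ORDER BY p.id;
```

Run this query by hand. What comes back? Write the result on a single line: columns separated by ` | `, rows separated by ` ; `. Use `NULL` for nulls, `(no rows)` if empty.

Join each orders row to its customers via customer_id.
Group joined rows by customers.id; compute SUM(m.qty) per group.
  6: ids {5, 7} → SUM(m.qty)=24
  7: ids {2, 3, 4, 8} → SUM(m.qty)=36
  10: ids {1, 6} → SUM(m.qty)=9

Hanoi | 24 ; Edinburgh | 36 ; Edinburgh | 9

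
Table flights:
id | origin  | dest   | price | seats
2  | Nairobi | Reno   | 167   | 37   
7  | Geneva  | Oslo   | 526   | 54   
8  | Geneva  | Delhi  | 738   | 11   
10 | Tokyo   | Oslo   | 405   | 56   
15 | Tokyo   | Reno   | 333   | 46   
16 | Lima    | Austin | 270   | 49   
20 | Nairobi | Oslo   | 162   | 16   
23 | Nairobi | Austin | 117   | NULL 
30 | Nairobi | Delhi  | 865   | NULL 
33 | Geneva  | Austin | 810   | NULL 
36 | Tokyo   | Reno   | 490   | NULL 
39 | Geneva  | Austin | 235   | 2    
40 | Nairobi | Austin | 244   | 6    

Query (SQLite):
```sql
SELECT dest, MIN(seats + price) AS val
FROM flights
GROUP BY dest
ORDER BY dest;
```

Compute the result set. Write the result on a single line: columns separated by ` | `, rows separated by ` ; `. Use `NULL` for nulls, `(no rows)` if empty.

Austin | 237 ; Delhi | 749 ; Oslo | 178 ; Reno | 204

For each row compute seats + price.
Group by dest; take MIN of the expression per group.
  Austin: ids {16, 23, 33, 39, 40} → MIN(seats + price)=237
  Delhi: ids {8, 30} → MIN(seats + price)=749
  Oslo: ids {7, 10, 20} → MIN(seats + price)=178
  Reno: ids {2, 15, 36} → MIN(seats + price)=204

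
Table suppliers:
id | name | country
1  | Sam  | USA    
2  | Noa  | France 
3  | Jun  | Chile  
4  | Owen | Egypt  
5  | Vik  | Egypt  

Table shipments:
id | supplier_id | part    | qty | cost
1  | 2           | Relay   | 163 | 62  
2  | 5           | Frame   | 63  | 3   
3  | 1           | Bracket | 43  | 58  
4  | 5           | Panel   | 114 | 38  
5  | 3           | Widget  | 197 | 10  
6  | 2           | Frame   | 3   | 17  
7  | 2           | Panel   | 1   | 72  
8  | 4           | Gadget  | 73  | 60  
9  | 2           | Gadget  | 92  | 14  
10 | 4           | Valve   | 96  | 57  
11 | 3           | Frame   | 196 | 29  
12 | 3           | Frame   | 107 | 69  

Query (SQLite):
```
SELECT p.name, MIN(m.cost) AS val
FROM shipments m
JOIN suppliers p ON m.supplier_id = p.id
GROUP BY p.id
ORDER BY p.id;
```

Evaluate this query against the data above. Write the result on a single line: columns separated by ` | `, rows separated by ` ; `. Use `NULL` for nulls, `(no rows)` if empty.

Join each shipments row to its suppliers via supplier_id.
Group joined rows by suppliers.id; compute MIN(m.cost) per group.
  1: ids {3} → MIN(m.cost)=58
  2: ids {1, 6, 7, 9} → MIN(m.cost)=14
  3: ids {5, 11, 12} → MIN(m.cost)=10
  4: ids {8, 10} → MIN(m.cost)=57
  5: ids {2, 4} → MIN(m.cost)=3

Sam | 58 ; Noa | 14 ; Jun | 10 ; Owen | 57 ; Vik | 3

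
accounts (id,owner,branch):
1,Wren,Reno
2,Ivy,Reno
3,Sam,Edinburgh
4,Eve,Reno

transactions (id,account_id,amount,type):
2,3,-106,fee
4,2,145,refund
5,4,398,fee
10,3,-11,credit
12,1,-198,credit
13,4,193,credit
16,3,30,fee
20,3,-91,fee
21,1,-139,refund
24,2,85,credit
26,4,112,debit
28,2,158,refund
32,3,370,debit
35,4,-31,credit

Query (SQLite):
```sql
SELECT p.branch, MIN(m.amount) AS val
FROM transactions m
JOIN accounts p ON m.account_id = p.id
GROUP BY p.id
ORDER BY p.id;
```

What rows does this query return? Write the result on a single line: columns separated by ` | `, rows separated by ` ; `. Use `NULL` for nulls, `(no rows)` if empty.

Reno | -198 ; Reno | 85 ; Edinburgh | -106 ; Reno | -31

Join each transactions row to its accounts via account_id.
Group joined rows by accounts.id; compute MIN(m.amount) per group.
  1: ids {12, 21} → MIN(m.amount)=-198
  2: ids {4, 24, 28} → MIN(m.amount)=85
  3: ids {2, 10, 16, 20, 32} → MIN(m.amount)=-106
  4: ids {5, 13, 26, 35} → MIN(m.amount)=-31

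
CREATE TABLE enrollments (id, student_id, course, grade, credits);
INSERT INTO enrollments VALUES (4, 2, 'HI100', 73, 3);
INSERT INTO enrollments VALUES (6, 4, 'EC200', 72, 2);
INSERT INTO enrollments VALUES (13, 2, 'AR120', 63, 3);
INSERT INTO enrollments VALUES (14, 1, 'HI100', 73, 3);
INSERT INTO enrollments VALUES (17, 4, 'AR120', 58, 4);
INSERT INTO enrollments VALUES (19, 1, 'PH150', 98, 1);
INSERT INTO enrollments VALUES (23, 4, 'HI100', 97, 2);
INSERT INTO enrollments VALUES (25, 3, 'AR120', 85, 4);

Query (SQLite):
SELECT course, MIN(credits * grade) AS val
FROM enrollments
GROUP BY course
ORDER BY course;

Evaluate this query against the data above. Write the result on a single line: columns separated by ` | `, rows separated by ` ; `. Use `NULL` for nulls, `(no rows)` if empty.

AR120 | 189 ; EC200 | 144 ; HI100 | 194 ; PH150 | 98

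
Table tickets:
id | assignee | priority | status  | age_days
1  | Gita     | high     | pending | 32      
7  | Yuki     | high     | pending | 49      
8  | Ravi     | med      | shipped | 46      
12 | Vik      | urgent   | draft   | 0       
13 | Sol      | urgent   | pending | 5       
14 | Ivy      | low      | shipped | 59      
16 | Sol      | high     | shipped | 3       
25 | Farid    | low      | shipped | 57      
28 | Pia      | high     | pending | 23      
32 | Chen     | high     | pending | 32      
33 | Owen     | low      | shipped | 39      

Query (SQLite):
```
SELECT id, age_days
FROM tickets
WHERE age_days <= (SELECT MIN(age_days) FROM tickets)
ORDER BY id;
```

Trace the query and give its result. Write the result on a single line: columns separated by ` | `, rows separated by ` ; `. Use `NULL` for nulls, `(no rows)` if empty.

Scalar subquery: MIN(age_days) over all tickets rows = 0.
Keep rows where age_days <= that value.

12 | 0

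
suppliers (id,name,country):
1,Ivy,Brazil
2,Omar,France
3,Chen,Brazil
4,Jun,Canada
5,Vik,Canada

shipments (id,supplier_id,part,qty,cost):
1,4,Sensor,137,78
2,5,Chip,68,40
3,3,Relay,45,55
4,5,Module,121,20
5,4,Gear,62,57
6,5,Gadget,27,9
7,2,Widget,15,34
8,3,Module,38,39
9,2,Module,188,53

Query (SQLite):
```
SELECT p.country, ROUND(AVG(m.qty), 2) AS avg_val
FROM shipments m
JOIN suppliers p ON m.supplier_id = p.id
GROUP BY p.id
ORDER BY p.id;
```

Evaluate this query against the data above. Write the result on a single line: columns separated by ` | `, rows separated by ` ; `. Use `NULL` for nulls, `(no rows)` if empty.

Join each shipments row to its suppliers via supplier_id.
Group joined rows by suppliers.id; compute ROUND(AVG(m.qty), 2) per group.
  2: ids {7, 9} → ROUND(AVG(m.qty), 2)=101.5
  3: ids {3, 8} → ROUND(AVG(m.qty), 2)=41.5
  4: ids {1, 5} → ROUND(AVG(m.qty), 2)=99.5
  5: ids {2, 4, 6} → ROUND(AVG(m.qty), 2)=72

France | 101.5 ; Brazil | 41.5 ; Canada | 99.5 ; Canada | 72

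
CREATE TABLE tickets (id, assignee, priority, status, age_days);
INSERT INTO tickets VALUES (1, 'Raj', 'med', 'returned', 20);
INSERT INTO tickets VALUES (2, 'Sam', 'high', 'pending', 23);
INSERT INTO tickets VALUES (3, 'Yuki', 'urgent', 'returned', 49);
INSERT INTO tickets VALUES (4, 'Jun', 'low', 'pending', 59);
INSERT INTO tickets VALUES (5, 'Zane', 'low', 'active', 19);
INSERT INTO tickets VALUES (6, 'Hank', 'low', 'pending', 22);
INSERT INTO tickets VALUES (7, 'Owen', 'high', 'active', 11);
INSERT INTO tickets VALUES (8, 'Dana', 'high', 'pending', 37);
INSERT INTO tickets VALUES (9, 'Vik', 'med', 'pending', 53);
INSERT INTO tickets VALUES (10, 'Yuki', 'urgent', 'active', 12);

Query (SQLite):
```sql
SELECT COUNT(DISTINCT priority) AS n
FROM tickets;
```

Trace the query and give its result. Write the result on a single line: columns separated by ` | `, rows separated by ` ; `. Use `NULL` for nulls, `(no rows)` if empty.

4

Count distinct non-NULL priority values.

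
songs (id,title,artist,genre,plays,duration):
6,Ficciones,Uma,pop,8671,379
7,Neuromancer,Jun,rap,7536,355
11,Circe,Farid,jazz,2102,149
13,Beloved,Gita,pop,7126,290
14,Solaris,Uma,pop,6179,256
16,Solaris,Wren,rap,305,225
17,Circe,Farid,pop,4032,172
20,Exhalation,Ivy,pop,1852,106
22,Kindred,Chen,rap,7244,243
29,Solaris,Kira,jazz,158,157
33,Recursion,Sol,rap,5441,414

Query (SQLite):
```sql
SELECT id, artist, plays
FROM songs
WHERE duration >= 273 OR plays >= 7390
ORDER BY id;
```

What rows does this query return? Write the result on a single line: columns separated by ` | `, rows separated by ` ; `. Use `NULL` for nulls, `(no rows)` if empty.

6 | Uma | 8671 ; 7 | Jun | 7536 ; 13 | Gita | 7126 ; 33 | Sol | 5441

duration >= 273: ids {6, 7, 13, 33}
plays >= 7390: ids {6, 7}
Combine with OR.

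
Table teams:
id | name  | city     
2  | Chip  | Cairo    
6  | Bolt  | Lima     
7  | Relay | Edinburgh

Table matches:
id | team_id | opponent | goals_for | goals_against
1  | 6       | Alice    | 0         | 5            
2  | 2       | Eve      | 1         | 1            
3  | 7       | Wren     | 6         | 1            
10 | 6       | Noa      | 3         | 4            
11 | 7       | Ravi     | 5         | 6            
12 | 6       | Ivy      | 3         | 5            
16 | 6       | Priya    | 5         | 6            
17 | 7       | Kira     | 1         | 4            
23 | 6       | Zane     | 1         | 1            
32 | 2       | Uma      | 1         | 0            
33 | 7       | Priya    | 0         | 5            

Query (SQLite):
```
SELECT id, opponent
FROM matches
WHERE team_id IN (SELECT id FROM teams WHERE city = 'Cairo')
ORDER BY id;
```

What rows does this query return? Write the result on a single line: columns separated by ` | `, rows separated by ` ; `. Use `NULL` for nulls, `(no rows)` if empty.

Inner query: teams.id where city = 'Cairo'.
Outer: keep matches rows whose team_id is in that set.
Inner query → {2}

2 | Eve ; 32 | Uma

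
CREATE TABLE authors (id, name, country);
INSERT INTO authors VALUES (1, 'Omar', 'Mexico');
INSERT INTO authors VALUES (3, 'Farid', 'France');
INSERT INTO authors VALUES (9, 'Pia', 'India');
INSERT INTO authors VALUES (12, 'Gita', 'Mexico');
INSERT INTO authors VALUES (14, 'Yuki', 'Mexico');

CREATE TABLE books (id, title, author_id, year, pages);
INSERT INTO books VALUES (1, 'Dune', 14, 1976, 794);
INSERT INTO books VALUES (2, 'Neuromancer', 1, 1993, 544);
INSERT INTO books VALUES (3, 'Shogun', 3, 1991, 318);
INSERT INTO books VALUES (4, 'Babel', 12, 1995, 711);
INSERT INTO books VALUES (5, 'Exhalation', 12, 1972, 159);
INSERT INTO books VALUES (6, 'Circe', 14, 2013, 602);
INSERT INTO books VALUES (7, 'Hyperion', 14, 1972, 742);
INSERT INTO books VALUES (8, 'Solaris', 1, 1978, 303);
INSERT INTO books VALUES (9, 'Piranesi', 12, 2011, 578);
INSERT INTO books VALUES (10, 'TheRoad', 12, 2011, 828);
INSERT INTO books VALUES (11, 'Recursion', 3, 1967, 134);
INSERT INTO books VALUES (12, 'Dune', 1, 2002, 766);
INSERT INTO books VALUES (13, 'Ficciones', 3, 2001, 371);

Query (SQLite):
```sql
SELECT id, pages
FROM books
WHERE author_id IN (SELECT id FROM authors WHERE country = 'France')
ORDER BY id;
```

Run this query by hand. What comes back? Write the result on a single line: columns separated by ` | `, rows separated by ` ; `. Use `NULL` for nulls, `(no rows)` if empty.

Inner query: authors.id where country = 'France'.
Outer: keep books rows whose author_id is in that set.
Inner query → {3}

3 | 318 ; 11 | 134 ; 13 | 371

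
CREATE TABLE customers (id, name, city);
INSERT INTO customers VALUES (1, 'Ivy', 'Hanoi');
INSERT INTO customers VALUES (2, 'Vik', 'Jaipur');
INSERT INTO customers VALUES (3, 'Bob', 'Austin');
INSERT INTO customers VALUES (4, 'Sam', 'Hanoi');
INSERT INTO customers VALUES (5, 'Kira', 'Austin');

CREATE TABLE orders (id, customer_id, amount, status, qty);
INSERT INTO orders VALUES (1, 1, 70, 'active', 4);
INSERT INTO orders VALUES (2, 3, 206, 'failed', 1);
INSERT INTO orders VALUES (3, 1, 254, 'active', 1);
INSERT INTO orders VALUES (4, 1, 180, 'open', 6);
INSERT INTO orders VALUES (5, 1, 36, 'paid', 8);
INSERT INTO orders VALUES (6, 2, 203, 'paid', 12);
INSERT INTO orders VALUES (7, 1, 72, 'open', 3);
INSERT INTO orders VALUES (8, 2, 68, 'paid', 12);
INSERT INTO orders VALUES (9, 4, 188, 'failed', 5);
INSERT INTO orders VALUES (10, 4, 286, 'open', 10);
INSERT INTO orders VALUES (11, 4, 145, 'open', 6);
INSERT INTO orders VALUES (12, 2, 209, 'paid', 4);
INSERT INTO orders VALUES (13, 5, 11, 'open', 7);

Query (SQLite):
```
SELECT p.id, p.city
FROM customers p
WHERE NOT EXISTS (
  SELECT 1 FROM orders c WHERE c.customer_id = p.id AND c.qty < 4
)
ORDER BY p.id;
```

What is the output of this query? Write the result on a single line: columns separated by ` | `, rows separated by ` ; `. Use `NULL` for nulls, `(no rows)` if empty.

2 | Jaipur ; 4 | Hanoi ; 5 | Austin

For each customers row, check whether any orders with matching customer_id has qty < 4.
Keep rows where that is false.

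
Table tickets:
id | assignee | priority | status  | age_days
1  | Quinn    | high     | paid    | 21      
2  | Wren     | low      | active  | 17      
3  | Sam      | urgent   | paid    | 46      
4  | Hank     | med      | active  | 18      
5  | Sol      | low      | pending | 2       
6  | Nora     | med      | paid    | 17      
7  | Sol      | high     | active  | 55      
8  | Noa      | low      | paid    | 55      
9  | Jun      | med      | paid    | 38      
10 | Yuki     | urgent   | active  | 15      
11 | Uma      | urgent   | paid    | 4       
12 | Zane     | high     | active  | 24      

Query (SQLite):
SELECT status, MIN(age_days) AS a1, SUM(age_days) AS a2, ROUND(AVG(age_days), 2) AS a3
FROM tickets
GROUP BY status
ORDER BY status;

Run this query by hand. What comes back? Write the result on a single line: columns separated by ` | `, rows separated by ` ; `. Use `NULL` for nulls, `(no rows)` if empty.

active | 15 | 129 | 25.8 ; paid | 4 | 181 | 30.17 ; pending | 2 | 2 | 2

Group tickets by status.
Per group compute: MIN(age_days), SUM(age_days), ROUND(AVG(age_days), 2).
  active: ids {2, 4, 7, 10, 12} → MIN(age_days)=15, SUM(age_days)=129, ROUND(AVG(age_days), 2)=25.8
  paid: ids {1, 3, 6, 8, 9, 11} → MIN(age_days)=4, SUM(age_days)=181, ROUND(AVG(age_days), 2)=30.17
  pending: ids {5} → MIN(age_days)=2, SUM(age_days)=2, ROUND(AVG(age_days), 2)=2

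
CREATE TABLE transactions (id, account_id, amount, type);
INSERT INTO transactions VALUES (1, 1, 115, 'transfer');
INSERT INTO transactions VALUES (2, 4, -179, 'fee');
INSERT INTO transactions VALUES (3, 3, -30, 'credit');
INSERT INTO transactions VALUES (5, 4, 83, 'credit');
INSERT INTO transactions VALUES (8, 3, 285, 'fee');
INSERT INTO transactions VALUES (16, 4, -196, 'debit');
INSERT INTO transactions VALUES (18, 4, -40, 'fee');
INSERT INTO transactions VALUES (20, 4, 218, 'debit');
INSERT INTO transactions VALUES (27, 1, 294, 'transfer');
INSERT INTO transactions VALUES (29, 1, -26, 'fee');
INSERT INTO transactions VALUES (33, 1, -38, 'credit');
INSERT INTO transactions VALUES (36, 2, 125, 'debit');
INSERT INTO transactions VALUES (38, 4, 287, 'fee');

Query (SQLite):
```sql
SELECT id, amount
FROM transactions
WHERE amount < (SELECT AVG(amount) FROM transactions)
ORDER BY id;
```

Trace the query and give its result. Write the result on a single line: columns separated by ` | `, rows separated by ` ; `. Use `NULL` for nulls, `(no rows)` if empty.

2 | -179 ; 3 | -30 ; 16 | -196 ; 18 | -40 ; 29 | -26 ; 33 | -38

Scalar subquery: AVG(amount) over all transactions rows = 69.076923 (≈; comparison uses full precision).
Keep rows where amount < that value.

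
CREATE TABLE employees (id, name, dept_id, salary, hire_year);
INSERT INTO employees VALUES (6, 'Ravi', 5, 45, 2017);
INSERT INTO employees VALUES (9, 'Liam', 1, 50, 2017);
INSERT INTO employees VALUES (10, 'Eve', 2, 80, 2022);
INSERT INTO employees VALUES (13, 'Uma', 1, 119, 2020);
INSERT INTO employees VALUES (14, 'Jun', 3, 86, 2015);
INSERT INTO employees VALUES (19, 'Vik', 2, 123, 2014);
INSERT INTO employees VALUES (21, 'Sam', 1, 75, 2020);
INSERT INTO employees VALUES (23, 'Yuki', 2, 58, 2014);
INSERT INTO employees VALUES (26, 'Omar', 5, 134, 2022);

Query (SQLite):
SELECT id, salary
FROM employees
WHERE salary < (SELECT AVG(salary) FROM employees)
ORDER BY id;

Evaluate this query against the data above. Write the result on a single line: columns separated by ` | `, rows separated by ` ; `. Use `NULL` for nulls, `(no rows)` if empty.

6 | 45 ; 9 | 50 ; 10 | 80 ; 21 | 75 ; 23 | 58

Scalar subquery: AVG(salary) over all employees rows = 85.555556 (≈; comparison uses full precision).
Keep rows where salary < that value.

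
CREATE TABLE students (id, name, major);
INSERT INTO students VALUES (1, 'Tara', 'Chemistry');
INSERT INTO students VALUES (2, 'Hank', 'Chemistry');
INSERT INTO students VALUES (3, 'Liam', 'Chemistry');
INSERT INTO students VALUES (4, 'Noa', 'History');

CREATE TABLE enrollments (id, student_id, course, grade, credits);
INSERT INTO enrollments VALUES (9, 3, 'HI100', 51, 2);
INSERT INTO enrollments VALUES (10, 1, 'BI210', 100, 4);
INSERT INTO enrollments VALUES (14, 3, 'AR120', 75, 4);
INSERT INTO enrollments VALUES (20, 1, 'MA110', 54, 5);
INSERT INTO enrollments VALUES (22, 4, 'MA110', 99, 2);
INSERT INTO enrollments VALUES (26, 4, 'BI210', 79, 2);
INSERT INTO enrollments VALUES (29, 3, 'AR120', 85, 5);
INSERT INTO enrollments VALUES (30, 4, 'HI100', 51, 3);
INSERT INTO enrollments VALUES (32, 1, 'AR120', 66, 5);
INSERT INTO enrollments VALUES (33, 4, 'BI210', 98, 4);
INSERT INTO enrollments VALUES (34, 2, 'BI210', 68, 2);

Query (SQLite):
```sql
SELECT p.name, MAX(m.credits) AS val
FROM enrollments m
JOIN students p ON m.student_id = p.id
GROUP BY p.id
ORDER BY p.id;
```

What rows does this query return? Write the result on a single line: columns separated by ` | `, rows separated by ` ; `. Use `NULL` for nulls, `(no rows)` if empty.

Join each enrollments row to its students via student_id.
Group joined rows by students.id; compute MAX(m.credits) per group.
  1: ids {10, 20, 32} → MAX(m.credits)=5
  2: ids {34} → MAX(m.credits)=2
  3: ids {9, 14, 29} → MAX(m.credits)=5
  4: ids {22, 26, 30, 33} → MAX(m.credits)=4

Tara | 5 ; Hank | 2 ; Liam | 5 ; Noa | 4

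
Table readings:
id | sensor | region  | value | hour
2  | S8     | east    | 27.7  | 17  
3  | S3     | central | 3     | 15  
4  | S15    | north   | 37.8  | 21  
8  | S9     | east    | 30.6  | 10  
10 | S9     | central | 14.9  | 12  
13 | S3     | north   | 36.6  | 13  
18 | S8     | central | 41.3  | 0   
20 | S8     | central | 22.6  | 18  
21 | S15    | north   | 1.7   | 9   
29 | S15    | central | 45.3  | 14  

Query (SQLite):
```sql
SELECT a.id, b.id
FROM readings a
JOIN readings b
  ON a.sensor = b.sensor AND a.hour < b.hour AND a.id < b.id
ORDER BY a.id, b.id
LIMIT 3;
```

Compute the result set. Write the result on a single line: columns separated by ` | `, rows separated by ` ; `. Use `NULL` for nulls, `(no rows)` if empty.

2 | 20 ; 8 | 10 ; 18 | 20

Pairs (a,b) with same sensor, a.hour < b.hour, a.id < b.id.
sensor groups: S15:{4,21,29} S3:{3,13} S8:{2,18,20} S9:{8,10}
Ordered by (a.id, b.id); first 3.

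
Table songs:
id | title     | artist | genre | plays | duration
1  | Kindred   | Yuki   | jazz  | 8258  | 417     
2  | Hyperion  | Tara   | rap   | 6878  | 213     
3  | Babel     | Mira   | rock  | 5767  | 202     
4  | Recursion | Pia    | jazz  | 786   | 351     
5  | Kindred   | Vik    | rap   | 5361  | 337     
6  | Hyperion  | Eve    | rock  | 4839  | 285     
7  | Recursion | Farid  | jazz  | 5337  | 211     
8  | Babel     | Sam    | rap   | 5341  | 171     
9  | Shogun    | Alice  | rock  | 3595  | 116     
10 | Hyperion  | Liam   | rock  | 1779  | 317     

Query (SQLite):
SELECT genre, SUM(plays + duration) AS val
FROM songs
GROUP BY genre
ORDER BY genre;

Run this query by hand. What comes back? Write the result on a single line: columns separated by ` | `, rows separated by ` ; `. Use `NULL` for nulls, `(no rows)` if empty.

jazz | 15360 ; rap | 18301 ; rock | 16900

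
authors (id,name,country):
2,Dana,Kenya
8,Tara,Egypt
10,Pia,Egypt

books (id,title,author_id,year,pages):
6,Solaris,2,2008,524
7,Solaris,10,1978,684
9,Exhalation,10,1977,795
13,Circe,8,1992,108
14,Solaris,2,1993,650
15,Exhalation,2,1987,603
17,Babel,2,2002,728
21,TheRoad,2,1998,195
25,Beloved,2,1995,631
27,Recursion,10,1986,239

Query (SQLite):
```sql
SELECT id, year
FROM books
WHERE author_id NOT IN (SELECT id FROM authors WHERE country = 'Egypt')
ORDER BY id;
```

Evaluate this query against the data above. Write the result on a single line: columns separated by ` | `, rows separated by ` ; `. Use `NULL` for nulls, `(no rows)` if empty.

6 | 2008 ; 14 | 1993 ; 15 | 1987 ; 17 | 2002 ; 21 | 1998 ; 25 | 1995

Inner query: authors.id where country = 'Egypt'.
Outer: keep books rows whose author_id is not in that set.
Inner query → {8, 10}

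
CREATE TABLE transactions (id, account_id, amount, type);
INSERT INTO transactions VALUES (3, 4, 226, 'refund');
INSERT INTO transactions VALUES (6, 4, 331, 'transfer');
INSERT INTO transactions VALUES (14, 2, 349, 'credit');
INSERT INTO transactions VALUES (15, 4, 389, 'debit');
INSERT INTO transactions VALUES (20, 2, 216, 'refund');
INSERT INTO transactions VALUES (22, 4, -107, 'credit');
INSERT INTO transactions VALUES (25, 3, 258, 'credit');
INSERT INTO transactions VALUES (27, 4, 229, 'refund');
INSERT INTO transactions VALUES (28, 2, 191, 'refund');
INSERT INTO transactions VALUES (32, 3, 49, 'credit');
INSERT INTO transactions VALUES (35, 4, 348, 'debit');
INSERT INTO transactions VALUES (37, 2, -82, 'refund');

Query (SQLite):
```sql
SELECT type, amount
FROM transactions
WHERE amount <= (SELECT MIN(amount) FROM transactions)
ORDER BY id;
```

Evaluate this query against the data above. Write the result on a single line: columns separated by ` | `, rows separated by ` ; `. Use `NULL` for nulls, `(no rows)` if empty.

credit | -107

Scalar subquery: MIN(amount) over all transactions rows = -107.
Keep rows where amount <= that value.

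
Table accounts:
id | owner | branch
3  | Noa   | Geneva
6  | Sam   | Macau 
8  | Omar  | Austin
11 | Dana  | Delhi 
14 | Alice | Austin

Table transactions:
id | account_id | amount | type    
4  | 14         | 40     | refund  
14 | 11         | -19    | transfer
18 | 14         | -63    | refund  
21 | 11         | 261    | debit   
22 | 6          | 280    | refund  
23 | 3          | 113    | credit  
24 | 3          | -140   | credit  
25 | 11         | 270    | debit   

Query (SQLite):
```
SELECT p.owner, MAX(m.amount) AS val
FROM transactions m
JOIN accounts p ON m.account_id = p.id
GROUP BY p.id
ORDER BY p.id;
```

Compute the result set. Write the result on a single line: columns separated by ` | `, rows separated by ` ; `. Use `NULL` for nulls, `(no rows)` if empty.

Noa | 113 ; Sam | 280 ; Dana | 270 ; Alice | 40

Join each transactions row to its accounts via account_id.
Group joined rows by accounts.id; compute MAX(m.amount) per group.
  3: ids {23, 24} → MAX(m.amount)=113
  6: ids {22} → MAX(m.amount)=280
  11: ids {14, 21, 25} → MAX(m.amount)=270
  14: ids {4, 18} → MAX(m.amount)=40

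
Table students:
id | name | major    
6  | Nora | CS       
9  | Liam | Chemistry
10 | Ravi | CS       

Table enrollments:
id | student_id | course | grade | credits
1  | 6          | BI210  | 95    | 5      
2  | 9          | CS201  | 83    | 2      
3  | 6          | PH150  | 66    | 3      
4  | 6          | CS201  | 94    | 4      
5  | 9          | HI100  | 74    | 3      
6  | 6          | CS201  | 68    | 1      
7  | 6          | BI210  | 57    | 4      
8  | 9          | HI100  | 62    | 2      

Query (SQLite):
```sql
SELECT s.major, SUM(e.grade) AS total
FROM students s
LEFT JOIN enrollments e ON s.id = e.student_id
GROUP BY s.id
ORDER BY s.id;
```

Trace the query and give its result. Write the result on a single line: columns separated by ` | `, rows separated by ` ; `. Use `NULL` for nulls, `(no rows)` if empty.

LEFT JOIN keeps every students row; unmatched ones get NULL for enrollments columns.
Group by students.id and compute SUM(e.grade). SUM over an all-NULL group is NULL.
  6: ids {1, 3, 4, 6, 7} → SUM(e.grade)=380
  9: ids {2, 5, 8} → SUM(e.grade)=219
  10: ids {—} → SUM(e.grade)=NULL

CS | 380 ; Chemistry | 219 ; CS | NULL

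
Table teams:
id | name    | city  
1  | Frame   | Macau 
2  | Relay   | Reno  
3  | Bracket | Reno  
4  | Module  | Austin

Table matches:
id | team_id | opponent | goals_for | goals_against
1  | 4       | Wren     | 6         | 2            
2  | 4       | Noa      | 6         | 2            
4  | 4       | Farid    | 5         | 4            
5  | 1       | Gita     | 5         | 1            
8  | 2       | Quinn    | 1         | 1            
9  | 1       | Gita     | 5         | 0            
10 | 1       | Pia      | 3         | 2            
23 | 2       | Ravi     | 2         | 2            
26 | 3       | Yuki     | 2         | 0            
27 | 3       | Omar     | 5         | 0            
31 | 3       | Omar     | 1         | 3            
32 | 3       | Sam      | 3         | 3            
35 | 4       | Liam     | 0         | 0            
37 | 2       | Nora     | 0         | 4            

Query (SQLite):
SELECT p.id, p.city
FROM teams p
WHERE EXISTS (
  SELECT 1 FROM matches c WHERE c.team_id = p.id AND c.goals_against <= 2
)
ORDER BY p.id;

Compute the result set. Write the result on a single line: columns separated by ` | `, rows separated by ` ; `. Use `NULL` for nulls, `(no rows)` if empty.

For each teams row, check whether any matches with matching team_id has goals_against <= 2.
Keep rows where that is true.

1 | Macau ; 2 | Reno ; 3 | Reno ; 4 | Austin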